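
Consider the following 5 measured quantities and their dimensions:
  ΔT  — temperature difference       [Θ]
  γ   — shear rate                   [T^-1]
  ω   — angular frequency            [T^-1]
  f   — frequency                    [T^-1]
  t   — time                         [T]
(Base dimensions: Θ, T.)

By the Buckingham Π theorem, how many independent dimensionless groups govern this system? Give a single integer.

Write exponents as rows Θ,T / cols ΔT,γ,ω,f,t:
  Θ: [ 1  0  0  0  0]
  T: [ 0 -1 -1 -1  1]
Echelon form has 2 nonzero rows (pivots: ΔT,γ)
Π count = n − r = 5 − 2 = 3

3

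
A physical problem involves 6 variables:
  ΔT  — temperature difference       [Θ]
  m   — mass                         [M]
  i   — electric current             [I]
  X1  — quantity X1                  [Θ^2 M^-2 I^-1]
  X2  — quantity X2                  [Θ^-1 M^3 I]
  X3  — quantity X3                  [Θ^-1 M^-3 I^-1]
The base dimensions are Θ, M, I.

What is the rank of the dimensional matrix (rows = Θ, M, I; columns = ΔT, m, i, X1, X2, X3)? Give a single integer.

3

Write exponents as rows Θ,M,I / cols ΔT,m,i,X1,X2,X3:
  Θ: [ 1  0  0  2 -1 -1]
  M: [ 0  1  0 -2  3 -3]
  I: [ 0  0  1 -1  1 -1]
RREF → pivots at {ΔT,m,i} ⇒ r = 3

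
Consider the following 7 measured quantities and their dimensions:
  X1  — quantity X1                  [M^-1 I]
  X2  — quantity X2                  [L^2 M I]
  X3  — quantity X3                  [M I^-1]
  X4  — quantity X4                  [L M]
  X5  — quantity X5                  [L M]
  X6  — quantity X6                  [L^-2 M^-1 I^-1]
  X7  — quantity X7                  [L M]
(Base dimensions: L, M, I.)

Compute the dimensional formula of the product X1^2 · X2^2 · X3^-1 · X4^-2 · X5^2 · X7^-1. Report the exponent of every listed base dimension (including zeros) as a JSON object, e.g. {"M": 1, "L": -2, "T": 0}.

Exponent matrix [L,M,I] × [X1,X2,X3,X4,X5,X6,X7]:
  L: [ 0  2  0  1  1 -2  1]
  M: [-1  1  1  1  1 -1  1]
  I: [ 1  1 -1  0  0 -1  0]
  [L]: (2)·0+(2)·2+(-1)·0+(-2)·1+(2)·1+(-1)·1 = 3
  [M]: (2)·-1+(2)·1+(-1)·1+(-2)·1+(2)·1+(-1)·1 = -2
  [I]: (2)·1+(2)·1+(-1)·-1+(-2)·0+(2)·0+(-1)·0 = 5
⇒ L^3 M^-2 I^5

{"L": 3, "M": -2, "I": 5}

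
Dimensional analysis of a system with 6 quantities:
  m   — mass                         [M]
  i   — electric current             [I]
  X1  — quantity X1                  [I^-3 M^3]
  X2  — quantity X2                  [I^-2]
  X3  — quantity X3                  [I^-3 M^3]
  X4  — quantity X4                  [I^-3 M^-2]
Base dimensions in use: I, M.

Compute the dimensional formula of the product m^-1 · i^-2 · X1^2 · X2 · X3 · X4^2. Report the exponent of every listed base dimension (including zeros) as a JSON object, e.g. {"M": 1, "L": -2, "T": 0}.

Dimensional matrix (I×M by m×i×X1×X2×X3×X4):
  I: [ 0  1 -3 -2 -3 -3]
  M: [ 1  0  3  0  3 -2]
  [I]: (-1)·0+(-2)·1+(2)·-3+(1)·-2+(1)·-3+(2)·-3 = -19
  [M]: (-1)·1+(-2)·0+(2)·3+(1)·0+(1)·3+(2)·-2 = 4
⇒ I^-19 M^4

{"I": -19, "M": 4}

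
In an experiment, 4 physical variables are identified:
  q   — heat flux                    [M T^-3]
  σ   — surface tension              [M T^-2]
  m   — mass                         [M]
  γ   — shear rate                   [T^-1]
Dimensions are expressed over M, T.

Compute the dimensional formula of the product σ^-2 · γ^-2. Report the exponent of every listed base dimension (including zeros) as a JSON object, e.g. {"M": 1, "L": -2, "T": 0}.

{"M": -2, "T": 6}

Dimensional matrix (M×T by q×σ×m×γ):
  M: [ 1  1  1  0]
  T: [-3 -2  0 -1]
  [M]: (-2)·1+(-2)·0 = -2
  [T]: (-2)·-2+(-2)·-1 = 6
⇒ M^-2 T^6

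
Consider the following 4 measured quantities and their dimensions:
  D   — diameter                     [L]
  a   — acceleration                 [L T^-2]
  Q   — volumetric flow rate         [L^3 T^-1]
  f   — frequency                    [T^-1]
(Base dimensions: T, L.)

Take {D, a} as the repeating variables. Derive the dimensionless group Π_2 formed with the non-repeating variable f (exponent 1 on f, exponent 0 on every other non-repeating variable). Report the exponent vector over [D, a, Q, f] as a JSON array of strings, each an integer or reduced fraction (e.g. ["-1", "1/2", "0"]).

Write exponents as rows T,L / cols D,a,Q,f:
  T: [ 0 -2 -1 -1]
  L: [ 1  1  3  0]
Row reduction gives pivot columns D,a; rank = 2
Pivot set = {D,a}, free = {Q,f}
RREF:
  r0: [   1    0  5/2 -1/2]
  r1: [   0    1  1/2  1/2]
Fix exponent of f at 1, Q at 0; solve each RREF row for its pivot's exponent:
  r0: exp(D) + (-1/2)·1 = 0 ⇒ exp(D) = 1/2
  r1: exp(a) + (1/2)·1 = 0 ⇒ exp(a) = -1/2
Π_2 = D^(1/2) · a^(-1/2) · f

["1/2", "-1/2", "0", "1"]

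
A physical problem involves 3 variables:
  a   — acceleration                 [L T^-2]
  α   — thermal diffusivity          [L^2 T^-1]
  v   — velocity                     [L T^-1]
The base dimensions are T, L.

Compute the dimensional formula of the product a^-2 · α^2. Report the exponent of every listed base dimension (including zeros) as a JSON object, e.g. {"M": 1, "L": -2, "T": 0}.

{"T": 2, "L": 2}

Write exponents as rows T,L / cols a,α,v:
  T: [-2 -1 -1]
  L: [ 1  2  1]
  [T]: (-2)·-2+(2)·-1 = 2
  [L]: (-2)·1+(2)·2 = 2
⇒ T^2 L^2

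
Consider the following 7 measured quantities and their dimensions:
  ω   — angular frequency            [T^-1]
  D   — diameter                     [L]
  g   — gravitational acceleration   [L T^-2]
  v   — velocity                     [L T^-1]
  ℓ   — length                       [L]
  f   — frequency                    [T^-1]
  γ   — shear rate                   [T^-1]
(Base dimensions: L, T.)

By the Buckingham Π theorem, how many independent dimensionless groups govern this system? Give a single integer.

Write exponents as rows L,T / cols ω,D,g,v,ℓ,f,γ:
  L: [ 0  1  1  1  1  0  0]
  T: [-1  0 -2 -1  0 -1 -1]
Row reduction gives pivot columns ω,D; rank = 2
n=7, r=2 ⇒ 5 dimensionless groups

5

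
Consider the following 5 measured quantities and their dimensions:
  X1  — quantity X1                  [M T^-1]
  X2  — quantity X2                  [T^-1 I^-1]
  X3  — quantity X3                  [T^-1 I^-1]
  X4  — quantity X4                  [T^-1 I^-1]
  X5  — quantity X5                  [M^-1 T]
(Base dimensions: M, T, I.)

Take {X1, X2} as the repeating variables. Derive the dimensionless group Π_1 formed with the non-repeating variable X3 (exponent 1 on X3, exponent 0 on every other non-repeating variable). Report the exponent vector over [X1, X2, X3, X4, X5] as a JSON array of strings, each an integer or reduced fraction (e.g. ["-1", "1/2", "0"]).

Exponent matrix [M,T,I] × [X1,X2,X3,X4,X5]:
  M: [ 1  0  0  0 -1]
  T: [-1 -1 -1 -1  1]
  I: [ 0 -1 -1 -1  0]
Row reduction gives pivot columns X1,X2; rank = 2
Pivot set = {X1,X2}, free = {X3,X4,X5}
RREF:
  r0: [   1    0    0    0   -1]
  r1: [   0    1    1    1    0]
  r2: [   0    0    0    0    0]
Fix exponent of X3 at 1, X4 at 0, X5 at 0; solve each RREF row for its pivot's exponent:
  r0: exp(X1) + (0)·1 = 0 ⇒ exp(X1) = 0
  r1: exp(X2) + (1)·1 = 0 ⇒ exp(X2) = -1
Π_1 = X2^-1 · X3

["0", "-1", "1", "0", "0"]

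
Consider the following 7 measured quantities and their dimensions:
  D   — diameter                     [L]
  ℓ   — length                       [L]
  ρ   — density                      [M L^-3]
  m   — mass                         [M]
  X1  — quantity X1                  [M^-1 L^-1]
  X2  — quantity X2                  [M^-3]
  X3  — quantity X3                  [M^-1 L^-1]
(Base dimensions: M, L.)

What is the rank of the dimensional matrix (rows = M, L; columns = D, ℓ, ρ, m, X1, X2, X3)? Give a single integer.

Exponent matrix [M,L] × [D,ℓ,ρ,m,X1,X2,X3]:
  M: [ 0  0  1  1 -1 -3 -1]
  L: [ 1  1 -3  0 -1  0 -1]
Echelon form has 2 nonzero rows (pivots: D,ρ)

2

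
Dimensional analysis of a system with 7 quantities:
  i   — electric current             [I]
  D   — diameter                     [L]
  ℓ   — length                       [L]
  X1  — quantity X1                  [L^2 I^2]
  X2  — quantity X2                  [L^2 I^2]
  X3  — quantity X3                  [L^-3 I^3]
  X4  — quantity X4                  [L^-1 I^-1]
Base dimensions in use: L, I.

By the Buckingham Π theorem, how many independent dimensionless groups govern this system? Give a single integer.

5

Dimensional matrix (L×I by i×D×ℓ×X1×X2×X3×X4):
  L: [ 0  1  1  2  2 -3 -1]
  I: [ 1  0  0  2  2  3 -1]
RREF → pivots at {i,D} ⇒ r = 2
7 vars − rank 2 = 5 Π groups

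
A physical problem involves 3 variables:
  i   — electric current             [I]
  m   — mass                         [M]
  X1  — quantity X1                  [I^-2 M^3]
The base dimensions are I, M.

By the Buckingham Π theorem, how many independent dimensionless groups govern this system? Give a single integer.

Write exponents as rows I,M / cols i,m,X1:
  I: [ 1  0 -2]
  M: [ 0  1  3]
Row reduction gives pivot columns i,m; rank = 2
Π count = n − r = 3 − 2 = 1

1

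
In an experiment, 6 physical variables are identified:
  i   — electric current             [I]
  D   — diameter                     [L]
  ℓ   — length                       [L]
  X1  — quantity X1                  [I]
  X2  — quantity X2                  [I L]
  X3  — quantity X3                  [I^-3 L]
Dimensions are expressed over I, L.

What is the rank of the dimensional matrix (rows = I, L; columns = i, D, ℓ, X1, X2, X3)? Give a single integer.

2

Exponent matrix [I,L] × [i,D,ℓ,X1,X2,X3]:
  I: [ 1  0  0  1  1 -3]
  L: [ 0  1  1  0  1  1]
Echelon form has 2 nonzero rows (pivots: i,D)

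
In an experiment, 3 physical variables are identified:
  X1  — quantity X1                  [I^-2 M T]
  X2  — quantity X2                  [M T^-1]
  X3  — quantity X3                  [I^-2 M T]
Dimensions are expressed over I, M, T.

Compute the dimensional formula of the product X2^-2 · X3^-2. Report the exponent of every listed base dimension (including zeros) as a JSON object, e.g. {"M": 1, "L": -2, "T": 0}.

{"I": 4, "M": -4, "T": 0}

Write exponents as rows I,M,T / cols X1,X2,X3:
  I: [-2  0 -2]
  M: [ 1  1  1]
  T: [ 1 -1  1]
  [I]: (-2)·0+(-2)·-2 = 4
  [M]: (-2)·1+(-2)·1 = -4
  [T]: (-2)·-1+(-2)·1 = 0
⇒ I^4 M^-4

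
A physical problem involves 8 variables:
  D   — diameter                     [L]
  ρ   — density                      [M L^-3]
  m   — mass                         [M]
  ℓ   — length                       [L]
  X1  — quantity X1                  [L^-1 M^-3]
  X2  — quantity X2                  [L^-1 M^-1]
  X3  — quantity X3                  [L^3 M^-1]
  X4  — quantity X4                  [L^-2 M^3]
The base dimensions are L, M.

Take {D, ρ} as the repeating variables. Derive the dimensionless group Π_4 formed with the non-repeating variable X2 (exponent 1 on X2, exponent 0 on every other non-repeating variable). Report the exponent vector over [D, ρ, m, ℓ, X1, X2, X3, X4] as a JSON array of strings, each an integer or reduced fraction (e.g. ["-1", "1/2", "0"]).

Dimensional matrix (L×M by D×ρ×m×ℓ×X1×X2×X3×X4):
  L: [ 1 -3  0  1 -1 -1  3 -2]
  M: [ 0  1  1  0 -3 -1 -1  3]
Echelon form has 2 nonzero rows (pivots: D,ρ)
Pivot set = {D,ρ}, free = {m,ℓ,X1,X2,X3,X4}
RREF:
  r0: [   1    0    3    1  -10   -4    0    7]
  r1: [   0    1    1    0   -3   -1   -1    3]
Fix exponent of X2 at 1, m at 0, ℓ at 0, X1 at 0, X3 at 0, X4 at 0; solve each RREF row for its pivot's exponent:
  r0: exp(D) + (-4)·1 = 0 ⇒ exp(D) = 4
  r1: exp(ρ) + (-1)·1 = 0 ⇒ exp(ρ) = 1
Π_4 = D^4 · ρ · X2

["4", "1", "0", "0", "0", "1", "0", "0"]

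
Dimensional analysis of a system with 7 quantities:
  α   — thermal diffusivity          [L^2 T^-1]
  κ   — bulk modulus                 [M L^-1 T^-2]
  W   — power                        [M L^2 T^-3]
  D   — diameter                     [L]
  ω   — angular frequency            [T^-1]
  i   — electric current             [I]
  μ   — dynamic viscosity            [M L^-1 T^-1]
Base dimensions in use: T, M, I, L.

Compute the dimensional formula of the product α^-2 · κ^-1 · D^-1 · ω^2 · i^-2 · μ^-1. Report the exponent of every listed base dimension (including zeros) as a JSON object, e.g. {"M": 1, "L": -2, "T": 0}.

{"T": 3, "M": -2, "I": -2, "L": -3}

Exponent matrix [T,M,I,L] × [α,κ,W,D,ω,i,μ]:
  T: [-1 -2 -3  0 -1  0 -1]
  M: [ 0  1  1  0  0  0  1]
  I: [ 0  0  0  0  0  1  0]
  L: [ 2 -1  2  1  0  0 -1]
  [T]: (-2)·-1+(-1)·-2+(-1)·0+(2)·-1+(-2)·0+(-1)·-1 = 3
  [M]: (-2)·0+(-1)·1+(-1)·0+(2)·0+(-2)·0+(-1)·1 = -2
  [I]: (-2)·0+(-1)·0+(-1)·0+(2)·0+(-2)·1+(-1)·0 = -2
  [L]: (-2)·2+(-1)·-1+(-1)·1+(2)·0+(-2)·0+(-1)·-1 = -3
⇒ T^3 M^-2 I^-2 L^-3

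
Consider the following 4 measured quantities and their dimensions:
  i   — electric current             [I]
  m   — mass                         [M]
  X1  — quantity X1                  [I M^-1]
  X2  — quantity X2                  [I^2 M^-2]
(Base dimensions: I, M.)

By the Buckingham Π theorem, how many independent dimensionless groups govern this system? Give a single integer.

2

Write exponents as rows I,M / cols i,m,X1,X2:
  I: [ 1  0  1  2]
  M: [ 0  1 -1 -2]
Echelon form has 2 nonzero rows (pivots: i,m)
Π count = n − r = 4 − 2 = 2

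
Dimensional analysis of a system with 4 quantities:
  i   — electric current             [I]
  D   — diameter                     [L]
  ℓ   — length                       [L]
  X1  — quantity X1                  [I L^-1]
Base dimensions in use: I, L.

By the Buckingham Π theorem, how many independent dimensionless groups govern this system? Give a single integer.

2

Dimensional matrix (I×L by i×D×ℓ×X1):
  I: [ 1  0  0  1]
  L: [ 0  1  1 -1]
RREF → pivots at {i,D} ⇒ r = 2
n=4, r=2 ⇒ 2 dimensionless groups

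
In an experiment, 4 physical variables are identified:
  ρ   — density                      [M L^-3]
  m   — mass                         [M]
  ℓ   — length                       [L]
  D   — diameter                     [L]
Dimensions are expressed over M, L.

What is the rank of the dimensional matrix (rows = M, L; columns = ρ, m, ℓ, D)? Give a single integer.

Dimensional matrix (M×L by ρ×m×ℓ×D):
  M: [ 1  1  0  0]
  L: [-3  0  1  1]
Echelon form has 2 nonzero rows (pivots: ρ,m)

2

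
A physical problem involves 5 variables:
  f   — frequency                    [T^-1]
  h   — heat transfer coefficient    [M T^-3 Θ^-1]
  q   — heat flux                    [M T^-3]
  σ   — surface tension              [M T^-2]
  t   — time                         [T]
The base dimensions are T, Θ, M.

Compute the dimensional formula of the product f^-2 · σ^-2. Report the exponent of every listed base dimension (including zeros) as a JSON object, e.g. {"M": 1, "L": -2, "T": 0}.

Exponent matrix [T,Θ,M] × [f,h,q,σ,t]:
  T: [-1 -3 -3 -2  1]
  Θ: [ 0 -1  0  0  0]
  M: [ 0  1  1  1  0]
  [T]: (-2)·-1+(-2)·-2 = 6
  [Θ]: (-2)·0+(-2)·0 = 0
  [M]: (-2)·0+(-2)·1 = -2
⇒ T^6 M^-2

{"T": 6, "Θ": 0, "M": -2}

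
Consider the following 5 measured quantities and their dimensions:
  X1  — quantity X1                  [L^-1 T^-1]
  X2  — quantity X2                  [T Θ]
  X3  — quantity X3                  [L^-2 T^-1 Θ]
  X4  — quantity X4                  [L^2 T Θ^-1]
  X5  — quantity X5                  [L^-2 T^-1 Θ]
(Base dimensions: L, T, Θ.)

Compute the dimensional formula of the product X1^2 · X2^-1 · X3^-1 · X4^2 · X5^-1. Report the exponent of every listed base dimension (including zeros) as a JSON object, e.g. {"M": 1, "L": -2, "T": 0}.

Write exponents as rows L,T,Θ / cols X1,X2,X3,X4,X5:
  L: [-1  0 -2  2 -2]
  T: [-1  1 -1  1 -1]
  Θ: [ 0  1  1 -1  1]
  [L]: (2)·-1+(-1)·0+(-1)·-2+(2)·2+(-1)·-2 = 6
  [T]: (2)·-1+(-1)·1+(-1)·-1+(2)·1+(-1)·-1 = 1
  [Θ]: (2)·0+(-1)·1+(-1)·1+(2)·-1+(-1)·1 = -5
⇒ L^6 T Θ^-5

{"L": 6, "T": 1, "Θ": -5}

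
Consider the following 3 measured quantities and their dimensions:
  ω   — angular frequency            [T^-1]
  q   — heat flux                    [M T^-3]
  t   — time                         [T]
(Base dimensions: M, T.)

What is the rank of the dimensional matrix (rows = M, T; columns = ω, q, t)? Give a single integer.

2

Exponent matrix [M,T] × [ω,q,t]:
  M: [ 0  1  0]
  T: [-1 -3  1]
RREF → pivots at {ω,q} ⇒ r = 2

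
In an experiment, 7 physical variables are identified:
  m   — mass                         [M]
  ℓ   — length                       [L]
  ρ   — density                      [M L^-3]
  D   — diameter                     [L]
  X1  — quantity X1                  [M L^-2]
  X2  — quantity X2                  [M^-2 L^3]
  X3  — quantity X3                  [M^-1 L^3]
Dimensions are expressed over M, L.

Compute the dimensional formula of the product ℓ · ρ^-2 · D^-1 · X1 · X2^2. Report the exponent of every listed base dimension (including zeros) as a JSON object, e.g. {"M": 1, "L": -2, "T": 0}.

{"M": -5, "L": 10}

Exponent matrix [M,L] × [m,ℓ,ρ,D,X1,X2,X3]:
  M: [ 1  0  1  0  1 -2 -1]
  L: [ 0  1 -3  1 -2  3  3]
  [M]: (1)·0+(-2)·1+(-1)·0+(1)·1+(2)·-2 = -5
  [L]: (1)·1+(-2)·-3+(-1)·1+(1)·-2+(2)·3 = 10
⇒ M^-5 L^10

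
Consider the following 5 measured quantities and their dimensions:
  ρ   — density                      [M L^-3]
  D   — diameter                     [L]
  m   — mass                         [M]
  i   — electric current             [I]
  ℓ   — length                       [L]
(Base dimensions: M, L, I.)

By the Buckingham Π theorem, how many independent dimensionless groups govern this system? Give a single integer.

Dimensional matrix (M×L×I by ρ×D×m×i×ℓ):
  M: [ 1  0  1  0  0]
  L: [-3  1  0  0  1]
  I: [ 0  0  0  1  0]
Row reduction gives pivot columns ρ,D,i; rank = 3
Π count = n − r = 5 − 3 = 2

2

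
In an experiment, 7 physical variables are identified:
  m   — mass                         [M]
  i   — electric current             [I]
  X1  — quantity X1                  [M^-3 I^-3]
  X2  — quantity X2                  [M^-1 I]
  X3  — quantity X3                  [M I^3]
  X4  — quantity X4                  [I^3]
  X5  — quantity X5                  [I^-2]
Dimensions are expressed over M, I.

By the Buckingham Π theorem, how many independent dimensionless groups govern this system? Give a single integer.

Write exponents as rows M,I / cols m,i,X1,X2,X3,X4,X5:
  M: [ 1  0 -3 -1  1  0  0]
  I: [ 0  1 -3  1  3  3 -2]
RREF → pivots at {m,i} ⇒ r = 2
n=7, r=2 ⇒ 5 dimensionless groups

5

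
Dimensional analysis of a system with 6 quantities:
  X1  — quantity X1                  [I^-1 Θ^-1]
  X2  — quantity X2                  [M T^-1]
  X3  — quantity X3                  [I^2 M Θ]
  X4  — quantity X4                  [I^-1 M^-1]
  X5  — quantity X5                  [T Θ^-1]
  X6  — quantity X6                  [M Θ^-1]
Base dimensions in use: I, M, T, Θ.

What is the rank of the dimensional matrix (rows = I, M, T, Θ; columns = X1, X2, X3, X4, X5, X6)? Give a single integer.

Dimensional matrix (I×M×T×Θ by X1×X2×X3×X4×X5×X6):
  I: [-1  0  2 -1  0  0]
  M: [ 0  1  1 -1  0  1]
  T: [ 0 -1  0  0  1  0]
  Θ: [-1  0  1  0 -1 -1]
Echelon form has 3 nonzero rows (pivots: X1,X2,X3)

3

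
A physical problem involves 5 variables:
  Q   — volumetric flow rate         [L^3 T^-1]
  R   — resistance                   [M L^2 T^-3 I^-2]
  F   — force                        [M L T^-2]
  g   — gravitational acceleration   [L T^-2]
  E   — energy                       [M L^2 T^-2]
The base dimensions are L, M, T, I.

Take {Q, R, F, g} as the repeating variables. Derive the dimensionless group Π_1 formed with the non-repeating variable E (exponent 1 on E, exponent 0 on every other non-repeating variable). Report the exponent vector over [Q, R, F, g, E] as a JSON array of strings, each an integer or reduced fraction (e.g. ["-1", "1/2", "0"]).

Write exponents as rows L,M,T,I / cols Q,R,F,g,E:
  L: [ 3  2  1  1  2]
  M: [ 0  1  1  0  1]
  T: [-1 -3 -2 -2 -2]
  I: [ 0 -2  0  0  0]
Row reduction gives pivot columns Q,R,F,g; rank = 4
Pivot set = {Q,R,F,g}, free = {E}
RREF:
  r0: [   1    0    0    0  2/5]
  r1: [   0    1    0    0    0]
  r2: [   0    0    1    0    1]
  r3: [   0    0    0    1 -1/5]
Fix exponent of E at 1; solve each RREF row for its pivot's exponent:
  r0: exp(Q) + (2/5)·1 = 0 ⇒ exp(Q) = -2/5
  r1: exp(R) + (0)·1 = 0 ⇒ exp(R) = 0
  r2: exp(F) + (1)·1 = 0 ⇒ exp(F) = -1
  r3: exp(g) + (-1/5)·1 = 0 ⇒ exp(g) = 1/5
Π_1 = Q^(-2/5) · F^-1 · g^(1/5) · E

["-2/5", "0", "-1", "1/5", "1"]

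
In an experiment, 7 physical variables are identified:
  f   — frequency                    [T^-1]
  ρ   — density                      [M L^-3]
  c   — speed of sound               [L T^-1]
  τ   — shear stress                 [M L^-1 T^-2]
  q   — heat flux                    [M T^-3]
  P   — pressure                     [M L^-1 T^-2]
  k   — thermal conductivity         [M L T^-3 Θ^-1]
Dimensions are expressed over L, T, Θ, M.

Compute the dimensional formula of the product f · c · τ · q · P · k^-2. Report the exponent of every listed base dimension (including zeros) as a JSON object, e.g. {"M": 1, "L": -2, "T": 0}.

{"L": -3, "T": -3, "Θ": 2, "M": 1}

Dimensional matrix (L×T×Θ×M by f×ρ×c×τ×q×P×k):
  L: [ 0 -3  1 -1  0 -1  1]
  T: [-1  0 -1 -2 -3 -2 -3]
  Θ: [ 0  0  0  0  0  0 -1]
  M: [ 0  1  0  1  1  1  1]
  [L]: (1)·0+(1)·1+(1)·-1+(1)·0+(1)·-1+(-2)·1 = -3
  [T]: (1)·-1+(1)·-1+(1)·-2+(1)·-3+(1)·-2+(-2)·-3 = -3
  [Θ]: (1)·0+(1)·0+(1)·0+(1)·0+(1)·0+(-2)·-1 = 2
  [M]: (1)·0+(1)·0+(1)·1+(1)·1+(1)·1+(-2)·1 = 1
⇒ L^-3 T^-3 Θ^2 M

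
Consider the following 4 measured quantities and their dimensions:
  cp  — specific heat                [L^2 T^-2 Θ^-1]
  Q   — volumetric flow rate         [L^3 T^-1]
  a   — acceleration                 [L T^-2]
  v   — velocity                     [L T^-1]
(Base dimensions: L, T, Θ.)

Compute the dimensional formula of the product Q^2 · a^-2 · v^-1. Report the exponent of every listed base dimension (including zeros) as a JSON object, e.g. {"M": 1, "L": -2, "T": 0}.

Dimensional matrix (L×T×Θ by cp×Q×a×v):
  L: [ 2  3  1  1]
  T: [-2 -1 -2 -1]
  Θ: [-1  0  0  0]
  [L]: (2)·3+(-2)·1+(-1)·1 = 3
  [T]: (2)·-1+(-2)·-2+(-1)·-1 = 3
  [Θ]: (2)·0+(-2)·0+(-1)·0 = 0
⇒ L^3 T^3

{"L": 3, "T": 3, "Θ": 0}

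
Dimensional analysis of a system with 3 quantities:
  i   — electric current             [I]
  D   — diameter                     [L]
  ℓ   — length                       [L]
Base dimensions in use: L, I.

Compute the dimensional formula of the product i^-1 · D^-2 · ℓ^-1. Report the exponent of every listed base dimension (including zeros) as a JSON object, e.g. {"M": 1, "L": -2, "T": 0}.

{"L": -3, "I": -1}

Write exponents as rows L,I / cols i,D,ℓ:
  L: [ 0  1  1]
  I: [ 1  0  0]
  [L]: (-1)·0+(-2)·1+(-1)·1 = -3
  [I]: (-1)·1+(-2)·0+(-1)·0 = -1
⇒ L^-3 I^-1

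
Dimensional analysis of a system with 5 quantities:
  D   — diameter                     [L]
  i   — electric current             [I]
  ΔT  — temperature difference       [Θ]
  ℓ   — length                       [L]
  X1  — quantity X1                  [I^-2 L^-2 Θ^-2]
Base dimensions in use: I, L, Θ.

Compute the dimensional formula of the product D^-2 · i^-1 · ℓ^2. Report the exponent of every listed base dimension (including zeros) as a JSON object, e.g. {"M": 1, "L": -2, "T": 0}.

Write exponents as rows I,L,Θ / cols D,i,ΔT,ℓ,X1:
  I: [ 0  1  0  0 -2]
  L: [ 1  0  0  1 -2]
  Θ: [ 0  0  1  0 -2]
  [I]: (-2)·0+(-1)·1+(2)·0 = -1
  [L]: (-2)·1+(-1)·0+(2)·1 = 0
  [Θ]: (-2)·0+(-1)·0+(2)·0 = 0
⇒ I^-1

{"I": -1, "L": 0, "Θ": 0}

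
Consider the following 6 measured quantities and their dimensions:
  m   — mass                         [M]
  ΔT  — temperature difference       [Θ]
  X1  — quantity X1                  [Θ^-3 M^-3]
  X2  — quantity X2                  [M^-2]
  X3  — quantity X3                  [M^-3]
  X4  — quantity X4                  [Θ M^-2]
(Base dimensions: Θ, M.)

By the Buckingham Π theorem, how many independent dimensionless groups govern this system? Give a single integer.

4

Exponent matrix [Θ,M] × [m,ΔT,X1,X2,X3,X4]:
  Θ: [ 0  1 -3  0  0  1]
  M: [ 1  0 -3 -2 -3 -2]
Echelon form has 2 nonzero rows (pivots: m,ΔT)
n=6, r=2 ⇒ 4 dimensionless groups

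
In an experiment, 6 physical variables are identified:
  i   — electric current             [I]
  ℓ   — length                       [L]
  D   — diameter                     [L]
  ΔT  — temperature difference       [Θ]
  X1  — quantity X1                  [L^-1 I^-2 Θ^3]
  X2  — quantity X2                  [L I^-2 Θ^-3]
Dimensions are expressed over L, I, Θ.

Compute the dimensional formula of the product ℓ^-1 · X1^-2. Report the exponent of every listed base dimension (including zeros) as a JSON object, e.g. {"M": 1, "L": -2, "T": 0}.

Dimensional matrix (L×I×Θ by i×ℓ×D×ΔT×X1×X2):
  L: [ 0  1  1  0 -1  1]
  I: [ 1  0  0  0 -2 -2]
  Θ: [ 0  0  0  1  3 -3]
  [L]: (-1)·1+(-2)·-1 = 1
  [I]: (-1)·0+(-2)·-2 = 4
  [Θ]: (-1)·0+(-2)·3 = -6
⇒ L I^4 Θ^-6

{"L": 1, "I": 4, "Θ": -6}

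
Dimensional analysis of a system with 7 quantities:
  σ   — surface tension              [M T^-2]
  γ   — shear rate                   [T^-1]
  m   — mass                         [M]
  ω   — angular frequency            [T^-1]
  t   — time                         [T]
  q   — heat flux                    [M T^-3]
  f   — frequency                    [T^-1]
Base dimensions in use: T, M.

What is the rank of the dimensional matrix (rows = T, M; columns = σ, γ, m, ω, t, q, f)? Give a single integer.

Write exponents as rows T,M / cols σ,γ,m,ω,t,q,f:
  T: [-2 -1  0 -1  1 -3 -1]
  M: [ 1  0  1  0  0  1  0]
RREF → pivots at {σ,γ} ⇒ r = 2

2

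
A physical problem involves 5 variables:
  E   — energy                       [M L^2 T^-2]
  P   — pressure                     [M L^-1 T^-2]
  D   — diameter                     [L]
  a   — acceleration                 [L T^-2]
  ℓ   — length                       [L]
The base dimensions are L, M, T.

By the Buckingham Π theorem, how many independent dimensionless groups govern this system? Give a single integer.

Dimensional matrix (L×M×T by E×P×D×a×ℓ):
  L: [ 2 -1  1  1  1]
  M: [ 1  1  0  0  0]
  T: [-2 -2  0 -2  0]
Echelon form has 3 nonzero rows (pivots: E,P,a)
n=5, r=3 ⇒ 2 dimensionless groups

2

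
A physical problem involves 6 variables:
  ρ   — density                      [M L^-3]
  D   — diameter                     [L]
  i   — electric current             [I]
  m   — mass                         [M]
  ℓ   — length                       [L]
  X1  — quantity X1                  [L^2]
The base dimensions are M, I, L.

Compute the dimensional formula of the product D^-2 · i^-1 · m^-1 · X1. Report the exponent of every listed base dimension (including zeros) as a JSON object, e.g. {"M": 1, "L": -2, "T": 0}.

{"M": -1, "I": -1, "L": 0}

Exponent matrix [M,I,L] × [ρ,D,i,m,ℓ,X1]:
  M: [ 1  0  0  1  0  0]
  I: [ 0  0  1  0  0  0]
  L: [-3  1  0  0  1  2]
  [M]: (-2)·0+(-1)·0+(-1)·1+(1)·0 = -1
  [I]: (-2)·0+(-1)·1+(-1)·0+(1)·0 = -1
  [L]: (-2)·1+(-1)·0+(-1)·0+(1)·2 = 0
⇒ M^-1 I^-1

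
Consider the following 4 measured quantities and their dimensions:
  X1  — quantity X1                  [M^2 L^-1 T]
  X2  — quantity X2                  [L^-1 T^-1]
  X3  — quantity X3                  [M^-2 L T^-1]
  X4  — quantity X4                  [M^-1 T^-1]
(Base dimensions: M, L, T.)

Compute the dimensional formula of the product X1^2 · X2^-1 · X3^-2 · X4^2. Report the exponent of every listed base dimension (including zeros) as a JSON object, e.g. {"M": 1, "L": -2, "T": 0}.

{"M": 6, "L": -3, "T": 3}

Write exponents as rows M,L,T / cols X1,X2,X3,X4:
  M: [ 2  0 -2 -1]
  L: [-1 -1  1  0]
  T: [ 1 -1 -1 -1]
  [M]: (2)·2+(-1)·0+(-2)·-2+(2)·-1 = 6
  [L]: (2)·-1+(-1)·-1+(-2)·1+(2)·0 = -3
  [T]: (2)·1+(-1)·-1+(-2)·-1+(2)·-1 = 3
⇒ M^6 L^-3 T^3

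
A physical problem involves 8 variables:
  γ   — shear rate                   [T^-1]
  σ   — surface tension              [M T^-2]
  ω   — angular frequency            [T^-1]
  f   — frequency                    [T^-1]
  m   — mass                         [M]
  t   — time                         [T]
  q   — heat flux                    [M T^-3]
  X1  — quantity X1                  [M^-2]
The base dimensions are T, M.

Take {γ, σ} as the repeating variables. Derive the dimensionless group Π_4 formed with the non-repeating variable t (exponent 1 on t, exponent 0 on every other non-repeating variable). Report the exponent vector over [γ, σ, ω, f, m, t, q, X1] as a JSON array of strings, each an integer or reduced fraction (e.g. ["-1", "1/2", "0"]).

Exponent matrix [T,M] × [γ,σ,ω,f,m,t,q,X1]:
  T: [-1 -2 -1 -1  0  1 -3  0]
  M: [ 0  1  0  0  1  0  1 -2]
Row reduction gives pivot columns γ,σ; rank = 2
Repeat: γ,σ; free: ω,f,m,t,q,X1
RREF:
  r0: [   1    0    1    1   -2   -1    1    4]
  r1: [   0    1    0    0    1    0    1   -2]
Fix exponent of t at 1, ω at 0, f at 0, m at 0, q at 0, X1 at 0; solve each RREF row for its pivot's exponent:
  r0: exp(γ) + (-1)·1 = 0 ⇒ exp(γ) = 1
  r1: exp(σ) + (0)·1 = 0 ⇒ exp(σ) = 0
Π_4 = γ · t

["1", "0", "0", "0", "0", "1", "0", "0"]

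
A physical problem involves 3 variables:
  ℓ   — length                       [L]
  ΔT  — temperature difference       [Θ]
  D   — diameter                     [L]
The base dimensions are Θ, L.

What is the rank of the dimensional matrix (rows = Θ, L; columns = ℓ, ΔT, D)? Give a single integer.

2

Write exponents as rows Θ,L / cols ℓ,ΔT,D:
  Θ: [ 0  1  0]
  L: [ 1  0  1]
RREF → pivots at {ℓ,ΔT} ⇒ r = 2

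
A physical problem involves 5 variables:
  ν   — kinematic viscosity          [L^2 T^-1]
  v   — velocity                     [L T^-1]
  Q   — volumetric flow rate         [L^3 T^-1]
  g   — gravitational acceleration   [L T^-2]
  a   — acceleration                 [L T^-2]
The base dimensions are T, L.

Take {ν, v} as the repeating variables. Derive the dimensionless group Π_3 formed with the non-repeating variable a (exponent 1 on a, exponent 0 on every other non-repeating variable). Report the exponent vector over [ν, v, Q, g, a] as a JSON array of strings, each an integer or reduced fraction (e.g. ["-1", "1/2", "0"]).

Write exponents as rows T,L / cols ν,v,Q,g,a:
  T: [-1 -1 -1 -2 -2]
  L: [ 2  1  3  1  1]
RREF → pivots at {ν,v} ⇒ r = 2
Pivot set = {ν,v}, free = {Q,g,a}
RREF:
  r0: [   1    0    2   -1   -1]
  r1: [   0    1   -1    3    3]
Fix exponent of a at 1, Q at 0, g at 0; solve each RREF row for its pivot's exponent:
  r0: exp(ν) + (-1)·1 = 0 ⇒ exp(ν) = 1
  r1: exp(v) + (3)·1 = 0 ⇒ exp(v) = -3
Π_3 = ν · v^-3 · a

["1", "-3", "0", "0", "1"]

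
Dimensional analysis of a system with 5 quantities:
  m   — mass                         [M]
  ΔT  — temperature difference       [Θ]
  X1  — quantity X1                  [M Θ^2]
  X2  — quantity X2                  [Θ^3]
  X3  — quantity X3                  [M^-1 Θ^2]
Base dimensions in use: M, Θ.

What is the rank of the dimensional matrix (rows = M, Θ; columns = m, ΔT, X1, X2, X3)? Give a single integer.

Exponent matrix [M,Θ] × [m,ΔT,X1,X2,X3]:
  M: [ 1  0  1  0 -1]
  Θ: [ 0  1  2  3  2]
RREF → pivots at {m,ΔT} ⇒ r = 2

2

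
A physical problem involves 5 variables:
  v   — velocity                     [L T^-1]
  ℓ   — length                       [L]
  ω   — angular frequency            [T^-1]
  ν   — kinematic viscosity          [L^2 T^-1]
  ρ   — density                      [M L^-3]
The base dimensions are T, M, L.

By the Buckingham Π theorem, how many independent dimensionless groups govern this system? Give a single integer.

Write exponents as rows T,M,L / cols v,ℓ,ω,ν,ρ:
  T: [-1  0 -1 -1  0]
  M: [ 0  0  0  0  1]
  L: [ 1  1  0  2 -3]
RREF → pivots at {v,ℓ,ρ} ⇒ r = 3
n=5, r=3 ⇒ 2 dimensionless groups

2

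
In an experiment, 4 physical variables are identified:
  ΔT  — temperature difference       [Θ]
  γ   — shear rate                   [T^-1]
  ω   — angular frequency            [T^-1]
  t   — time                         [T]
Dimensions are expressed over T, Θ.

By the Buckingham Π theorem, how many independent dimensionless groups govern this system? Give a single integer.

Dimensional matrix (T×Θ by ΔT×γ×ω×t):
  T: [ 0 -1 -1  1]
  Θ: [ 1  0  0  0]
RREF → pivots at {ΔT,γ} ⇒ r = 2
4 vars − rank 2 = 2 Π groups

2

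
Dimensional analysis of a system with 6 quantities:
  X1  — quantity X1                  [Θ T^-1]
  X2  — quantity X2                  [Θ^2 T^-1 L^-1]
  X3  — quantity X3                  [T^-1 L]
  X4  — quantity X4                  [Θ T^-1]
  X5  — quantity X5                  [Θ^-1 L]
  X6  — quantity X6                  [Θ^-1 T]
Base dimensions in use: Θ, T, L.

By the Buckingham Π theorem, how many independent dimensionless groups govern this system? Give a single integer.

Write exponents as rows Θ,T,L / cols X1,X2,X3,X4,X5,X6:
  Θ: [ 1  2  0  1 -1 -1]
  T: [-1 -1 -1 -1  0  1]
  L: [ 0 -1  1  0  1  0]
RREF → pivots at {X1,X2} ⇒ r = 2
n=6, r=2 ⇒ 4 dimensionless groups

4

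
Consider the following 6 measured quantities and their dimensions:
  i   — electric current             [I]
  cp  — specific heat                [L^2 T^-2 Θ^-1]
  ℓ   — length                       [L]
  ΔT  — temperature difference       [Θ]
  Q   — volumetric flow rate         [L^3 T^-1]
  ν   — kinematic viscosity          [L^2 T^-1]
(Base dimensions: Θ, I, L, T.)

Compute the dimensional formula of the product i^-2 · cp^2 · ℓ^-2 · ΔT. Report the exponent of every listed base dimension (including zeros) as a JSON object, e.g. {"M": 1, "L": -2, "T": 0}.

{"Θ": -1, "I": -2, "L": 2, "T": -4}

Write exponents as rows Θ,I,L,T / cols i,cp,ℓ,ΔT,Q,ν:
  Θ: [ 0 -1  0  1  0  0]
  I: [ 1  0  0  0  0  0]
  L: [ 0  2  1  0  3  2]
  T: [ 0 -2  0  0 -1 -1]
  [Θ]: (-2)·0+(2)·-1+(-2)·0+(1)·1 = -1
  [I]: (-2)·1+(2)·0+(-2)·0+(1)·0 = -2
  [L]: (-2)·0+(2)·2+(-2)·1+(1)·0 = 2
  [T]: (-2)·0+(2)·-2+(-2)·0+(1)·0 = -4
⇒ Θ^-1 I^-2 L^2 T^-4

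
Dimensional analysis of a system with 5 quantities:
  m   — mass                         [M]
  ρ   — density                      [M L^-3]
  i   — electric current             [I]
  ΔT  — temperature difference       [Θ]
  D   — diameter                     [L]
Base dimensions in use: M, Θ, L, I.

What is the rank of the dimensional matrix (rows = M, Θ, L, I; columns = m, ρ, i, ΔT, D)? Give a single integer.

Dimensional matrix (M×Θ×L×I by m×ρ×i×ΔT×D):
  M: [ 1  1  0  0  0]
  Θ: [ 0  0  0  1  0]
  L: [ 0 -3  0  0  1]
  I: [ 0  0  1  0  0]
Row reduction gives pivot columns m,ρ,i,ΔT; rank = 4

4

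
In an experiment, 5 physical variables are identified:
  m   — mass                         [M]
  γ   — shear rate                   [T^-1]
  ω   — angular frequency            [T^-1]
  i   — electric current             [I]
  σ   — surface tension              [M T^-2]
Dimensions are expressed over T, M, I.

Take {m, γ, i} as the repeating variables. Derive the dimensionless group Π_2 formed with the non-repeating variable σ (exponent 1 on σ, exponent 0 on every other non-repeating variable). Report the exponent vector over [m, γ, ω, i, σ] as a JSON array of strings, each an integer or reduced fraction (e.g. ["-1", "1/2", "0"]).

["-1", "-2", "0", "0", "1"]

Exponent matrix [T,M,I] × [m,γ,ω,i,σ]:
  T: [ 0 -1 -1  0 -2]
  M: [ 1  0  0  0  1]
  I: [ 0  0  0  1  0]
Echelon form has 3 nonzero rows (pivots: m,γ,i)
Pivot set = {m,γ,i}, free = {ω,σ}
RREF:
  r0: [   1    0    0    0    1]
  r1: [   0    1    1    0    2]
  r2: [   0    0    0    1    0]
Fix exponent of σ at 1, ω at 0; solve each RREF row for its pivot's exponent:
  r0: exp(m) + (1)·1 = 0 ⇒ exp(m) = -1
  r1: exp(γ) + (2)·1 = 0 ⇒ exp(γ) = -2
  r2: exp(i) + (0)·1 = 0 ⇒ exp(i) = 0
Π_2 = m^-1 · γ^-2 · σ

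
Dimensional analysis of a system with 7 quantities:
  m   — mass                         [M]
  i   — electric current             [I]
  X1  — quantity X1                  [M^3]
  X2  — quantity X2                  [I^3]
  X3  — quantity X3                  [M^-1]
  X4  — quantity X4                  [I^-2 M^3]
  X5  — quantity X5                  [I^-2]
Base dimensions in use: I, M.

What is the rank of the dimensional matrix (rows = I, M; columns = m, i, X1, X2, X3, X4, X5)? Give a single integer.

2

Dimensional matrix (I×M by m×i×X1×X2×X3×X4×X5):
  I: [ 0  1  0  3  0 -2 -2]
  M: [ 1  0  3  0 -1  3  0]
Row reduction gives pivot columns m,i; rank = 2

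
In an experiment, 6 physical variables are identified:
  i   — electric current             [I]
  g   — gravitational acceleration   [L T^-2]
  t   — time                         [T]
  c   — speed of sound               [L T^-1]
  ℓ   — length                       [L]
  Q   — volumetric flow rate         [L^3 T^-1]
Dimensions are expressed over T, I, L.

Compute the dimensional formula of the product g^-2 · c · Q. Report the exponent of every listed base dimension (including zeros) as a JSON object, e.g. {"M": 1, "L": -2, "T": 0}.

{"T": 2, "I": 0, "L": 2}

Dimensional matrix (T×I×L by i×g×t×c×ℓ×Q):
  T: [ 0 -2  1 -1  0 -1]
  I: [ 1  0  0  0  0  0]
  L: [ 0  1  0  1  1  3]
  [T]: (-2)·-2+(1)·-1+(1)·-1 = 2
  [I]: (-2)·0+(1)·0+(1)·0 = 0
  [L]: (-2)·1+(1)·1+(1)·3 = 2
⇒ T^2 L^2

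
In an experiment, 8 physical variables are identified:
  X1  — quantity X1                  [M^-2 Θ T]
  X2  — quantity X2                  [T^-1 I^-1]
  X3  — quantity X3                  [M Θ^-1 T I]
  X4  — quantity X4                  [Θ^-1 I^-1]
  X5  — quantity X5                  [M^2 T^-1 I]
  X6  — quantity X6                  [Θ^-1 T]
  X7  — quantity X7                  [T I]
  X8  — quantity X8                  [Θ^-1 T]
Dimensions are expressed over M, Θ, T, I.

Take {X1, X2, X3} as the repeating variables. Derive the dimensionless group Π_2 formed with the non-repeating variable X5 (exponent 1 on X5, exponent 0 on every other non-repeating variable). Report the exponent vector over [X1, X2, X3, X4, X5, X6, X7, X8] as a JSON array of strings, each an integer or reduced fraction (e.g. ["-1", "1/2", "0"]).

["2", "3", "2", "0", "1", "0", "0", "0"]

Dimensional matrix (M×Θ×T×I by X1×X2×X3×X4×X5×X6×X7×X8):
  M: [-2  0  1  0  2  0  0  0]
  Θ: [ 1  0 -1 -1  0 -1  0 -1]
  T: [ 1 -1  1  0 -1  1  1  1]
  I: [ 0 -1  1 -1  1  0  1  0]
Echelon form has 3 nonzero rows (pivots: X1,X2,X3)
Pivot set = {X1,X2,X3}, free = {X4,X5,X6,X7,X8}
RREF:
  r0: [   1    0    0    1   -2    1    0    1]
  r1: [   0    1    0    3   -3    2   -1    2]
  r2: [   0    0    1    2   -2    2    0    2]
  r3: [   0    0    0    0    0    0    0    0]
Fix exponent of X5 at 1, X4 at 0, X6 at 0, X7 at 0, X8 at 0; solve each RREF row for its pivot's exponent:
  r0: exp(X1) + (-2)·1 = 0 ⇒ exp(X1) = 2
  r1: exp(X2) + (-3)·1 = 0 ⇒ exp(X2) = 3
  r2: exp(X3) + (-2)·1 = 0 ⇒ exp(X3) = 2
Π_2 = X1^2 · X2^3 · X3^2 · X5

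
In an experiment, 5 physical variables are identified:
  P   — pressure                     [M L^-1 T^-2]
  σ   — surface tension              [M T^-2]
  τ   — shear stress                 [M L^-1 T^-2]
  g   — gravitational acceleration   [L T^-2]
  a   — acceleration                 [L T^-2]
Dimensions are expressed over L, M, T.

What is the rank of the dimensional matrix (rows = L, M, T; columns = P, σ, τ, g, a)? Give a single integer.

Dimensional matrix (L×M×T by P×σ×τ×g×a):
  L: [-1  0 -1  1  1]
  M: [ 1  1  1  0  0]
  T: [-2 -2 -2 -2 -2]
RREF → pivots at {P,σ,g} ⇒ r = 3

3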